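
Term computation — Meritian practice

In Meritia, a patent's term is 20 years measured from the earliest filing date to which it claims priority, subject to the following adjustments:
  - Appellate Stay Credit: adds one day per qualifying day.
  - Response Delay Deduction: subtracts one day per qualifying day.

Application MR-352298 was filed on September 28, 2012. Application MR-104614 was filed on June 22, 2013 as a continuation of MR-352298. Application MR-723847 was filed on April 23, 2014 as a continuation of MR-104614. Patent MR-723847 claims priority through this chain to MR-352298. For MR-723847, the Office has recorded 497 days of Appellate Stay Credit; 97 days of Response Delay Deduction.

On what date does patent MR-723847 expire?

2033-11-02

Earliest priority filing: 28 September 2012.
Base term: 28 September 2012 + 20 years → 28 September 2032.
Appellate Stay Credit: +497 days → 7 February 2034.
Response Delay Deduction: −97 days → 2 November 2033.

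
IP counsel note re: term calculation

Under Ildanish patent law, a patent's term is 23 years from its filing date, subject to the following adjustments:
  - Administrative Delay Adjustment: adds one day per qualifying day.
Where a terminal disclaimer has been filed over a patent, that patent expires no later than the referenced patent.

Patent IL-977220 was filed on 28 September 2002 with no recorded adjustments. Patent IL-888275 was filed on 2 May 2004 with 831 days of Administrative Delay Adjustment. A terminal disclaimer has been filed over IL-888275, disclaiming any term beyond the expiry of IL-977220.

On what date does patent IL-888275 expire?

Natural term of IL-888275:
  Base: filing + 23 years → 2 May 2027.
  Administrative Delay Adjustment: +831 days → 10 August 2029.
Expiry of referenced patent IL-977220:
  Base: filing + 23 years → 28 September 2025.
Terminal disclaimer: IL-888275 expires on the earlier of 10 August 2029 and 28 September 2025.

2025-09-28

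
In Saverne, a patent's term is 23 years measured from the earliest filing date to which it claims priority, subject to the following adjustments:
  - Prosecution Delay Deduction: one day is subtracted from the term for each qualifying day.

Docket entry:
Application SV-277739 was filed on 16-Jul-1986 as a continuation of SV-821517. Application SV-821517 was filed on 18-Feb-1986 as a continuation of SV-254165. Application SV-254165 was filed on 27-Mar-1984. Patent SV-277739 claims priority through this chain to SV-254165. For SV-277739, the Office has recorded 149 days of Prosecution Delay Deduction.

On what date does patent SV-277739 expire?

2006-10-29

Earliest priority filing: 27 March 1984.
Base term: 27 March 1984 + 23 years → 27 March 2007.
Prosecution Delay Deduction: −149 days → 29 October 2006.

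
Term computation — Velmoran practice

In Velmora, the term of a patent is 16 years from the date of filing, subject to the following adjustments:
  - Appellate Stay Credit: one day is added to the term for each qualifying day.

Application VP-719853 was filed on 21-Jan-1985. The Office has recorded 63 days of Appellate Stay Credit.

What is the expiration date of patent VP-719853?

Base term: filing date + 16 years → 21 January 2001.
Appellate Stay Credit: +63 days → 25 March 2001.

2001-03-25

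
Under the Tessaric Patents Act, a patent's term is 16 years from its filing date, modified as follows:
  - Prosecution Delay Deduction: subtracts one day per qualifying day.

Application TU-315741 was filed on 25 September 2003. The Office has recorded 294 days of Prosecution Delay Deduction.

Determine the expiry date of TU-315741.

Base term: filing date + 16 years → 25 September 2019.
Prosecution Delay Deduction: −294 days → 5 December 2018.

December 5, 2018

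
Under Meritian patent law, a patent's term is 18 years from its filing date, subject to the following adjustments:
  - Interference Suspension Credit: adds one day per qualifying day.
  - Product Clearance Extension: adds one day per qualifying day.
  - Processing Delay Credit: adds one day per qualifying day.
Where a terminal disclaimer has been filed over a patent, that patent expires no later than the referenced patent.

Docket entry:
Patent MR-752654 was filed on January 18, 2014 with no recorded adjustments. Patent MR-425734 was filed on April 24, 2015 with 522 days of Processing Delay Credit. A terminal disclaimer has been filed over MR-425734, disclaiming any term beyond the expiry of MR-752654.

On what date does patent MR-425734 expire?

Natural term of MR-425734:
  Base: filing + 18 years → 24 April 2033.
  Processing Delay Credit: +522 days → 28 September 2034.
Expiry of referenced patent MR-752654:
  Base: filing + 18 years → 18 January 2032.
Terminal disclaimer: MR-425734 expires on the earlier of 28 September 2034 and 18 January 2032.

January 18, 2032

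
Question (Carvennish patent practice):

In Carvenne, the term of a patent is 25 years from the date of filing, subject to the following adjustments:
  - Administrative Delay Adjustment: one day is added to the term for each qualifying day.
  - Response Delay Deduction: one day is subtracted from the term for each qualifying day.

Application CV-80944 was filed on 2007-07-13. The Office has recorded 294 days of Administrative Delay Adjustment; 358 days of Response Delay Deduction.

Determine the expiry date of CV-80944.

2032-05-10

Base term: filing date + 25 years → 13 July 2032.
Administrative Delay Adjustment: +294 days → 3 May 2033.
Response Delay Deduction: −358 days → 10 May 2032.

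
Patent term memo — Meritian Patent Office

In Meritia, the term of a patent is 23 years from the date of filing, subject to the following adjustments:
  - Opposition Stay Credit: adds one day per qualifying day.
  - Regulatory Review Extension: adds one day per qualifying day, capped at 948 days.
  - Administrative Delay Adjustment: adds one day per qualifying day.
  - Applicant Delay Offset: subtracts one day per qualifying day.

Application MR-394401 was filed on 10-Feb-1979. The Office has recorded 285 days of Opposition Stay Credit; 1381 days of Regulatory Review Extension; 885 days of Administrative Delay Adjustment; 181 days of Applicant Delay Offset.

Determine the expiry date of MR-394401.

Base term: filing date + 23 years → 10 February 2002.
Opposition Stay Credit: +285 days → 22 November 2002.
Regulatory Review Extension: 1381 days claimed exceeds the 948-day cap, so +948 days → 27 June 2005.
Administrative Delay Adjustment: +885 days → 29 November 2007.
Applicant Delay Offset: −181 days → 1 June 2007.

2007-06-01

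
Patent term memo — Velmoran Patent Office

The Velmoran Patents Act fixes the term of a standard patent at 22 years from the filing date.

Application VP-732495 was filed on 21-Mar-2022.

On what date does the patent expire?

Filing date + 22 years → 21 March 2044.

2044-03-21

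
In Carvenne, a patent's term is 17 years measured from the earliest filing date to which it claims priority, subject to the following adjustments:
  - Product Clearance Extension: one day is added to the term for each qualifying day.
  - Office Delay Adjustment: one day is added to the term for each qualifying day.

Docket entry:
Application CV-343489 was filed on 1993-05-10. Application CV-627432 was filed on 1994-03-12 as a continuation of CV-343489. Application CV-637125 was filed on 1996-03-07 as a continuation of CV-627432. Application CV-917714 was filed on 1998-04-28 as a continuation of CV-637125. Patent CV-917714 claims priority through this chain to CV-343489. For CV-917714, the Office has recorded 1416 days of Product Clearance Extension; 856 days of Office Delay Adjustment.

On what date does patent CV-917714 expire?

Earliest priority filing: 10 May 1993.
Base term: 10 May 1993 + 17 years → 10 May 2010.
Product Clearance Extension: +1416 days → 26 March 2014.
Office Delay Adjustment: +856 days → 29 July 2016.

July 29, 2016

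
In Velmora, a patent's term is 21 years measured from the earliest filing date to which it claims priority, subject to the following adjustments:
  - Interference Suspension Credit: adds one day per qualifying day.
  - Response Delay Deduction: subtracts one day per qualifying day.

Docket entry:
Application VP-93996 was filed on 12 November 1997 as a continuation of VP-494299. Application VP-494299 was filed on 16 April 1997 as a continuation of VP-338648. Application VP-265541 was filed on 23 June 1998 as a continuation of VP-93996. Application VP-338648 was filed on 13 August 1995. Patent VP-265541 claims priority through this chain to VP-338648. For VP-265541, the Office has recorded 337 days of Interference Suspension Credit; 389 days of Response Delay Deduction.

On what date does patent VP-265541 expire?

June 22, 2016

Earliest priority filing: 13 August 1995.
Base term: 13 August 1995 + 21 years → 13 August 2016.
Interference Suspension Credit: +337 days → 16 July 2017.
Response Delay Deduction: −389 days → 22 June 2016.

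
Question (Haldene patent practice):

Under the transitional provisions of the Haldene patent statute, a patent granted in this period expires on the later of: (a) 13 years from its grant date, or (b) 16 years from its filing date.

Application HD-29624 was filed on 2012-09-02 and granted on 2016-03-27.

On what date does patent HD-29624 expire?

March 27, 2029

(a) grant + 13 years → 27 March 2029.
(b) filing + 16 years → 2 September 2028.
Later of the two: 27 March 2029.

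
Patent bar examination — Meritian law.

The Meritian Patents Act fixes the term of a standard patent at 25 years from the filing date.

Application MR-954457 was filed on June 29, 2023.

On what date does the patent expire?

2048-06-29

Filing date + 25 years → 29 June 2048.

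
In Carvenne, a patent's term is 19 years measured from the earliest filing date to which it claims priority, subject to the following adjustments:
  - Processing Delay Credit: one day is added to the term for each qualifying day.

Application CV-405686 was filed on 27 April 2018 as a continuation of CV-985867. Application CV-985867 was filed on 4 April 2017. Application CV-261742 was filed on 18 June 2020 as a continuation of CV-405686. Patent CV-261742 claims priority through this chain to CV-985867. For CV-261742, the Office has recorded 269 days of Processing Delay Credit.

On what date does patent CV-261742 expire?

Earliest priority filing: 4 April 2017.
Base term: 4 April 2017 + 19 years → 4 April 2036.
Processing Delay Credit: +269 days → 29 December 2036.

2036-12-29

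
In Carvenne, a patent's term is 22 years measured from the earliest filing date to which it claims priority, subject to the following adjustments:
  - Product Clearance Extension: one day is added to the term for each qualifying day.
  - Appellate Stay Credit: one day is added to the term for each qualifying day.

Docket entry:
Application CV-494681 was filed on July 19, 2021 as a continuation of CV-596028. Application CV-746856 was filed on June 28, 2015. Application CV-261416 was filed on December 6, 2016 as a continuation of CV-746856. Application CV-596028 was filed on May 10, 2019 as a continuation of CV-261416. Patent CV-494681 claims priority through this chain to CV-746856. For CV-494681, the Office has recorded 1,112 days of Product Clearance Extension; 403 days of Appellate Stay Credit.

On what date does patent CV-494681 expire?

Earliest priority filing: 28 June 2015.
Base term: 28 June 2015 + 22 years → 28 June 2037.
Product Clearance Extension: +1112 days → 14 July 2040.
Appellate Stay Credit: +403 days → 21 August 2041.

2041-08-21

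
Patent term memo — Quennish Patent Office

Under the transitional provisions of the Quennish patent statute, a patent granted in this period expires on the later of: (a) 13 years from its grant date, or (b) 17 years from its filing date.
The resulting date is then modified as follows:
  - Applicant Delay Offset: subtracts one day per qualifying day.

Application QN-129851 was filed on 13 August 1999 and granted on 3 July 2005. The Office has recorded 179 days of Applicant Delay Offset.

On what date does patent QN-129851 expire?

January 5, 2018

(a) grant + 13 years → 3 July 2018.
(b) filing + 17 years → 13 August 2016.
Later of the two: 3 July 2018.
Applicant Delay Offset: −179 days → 5 January 2018.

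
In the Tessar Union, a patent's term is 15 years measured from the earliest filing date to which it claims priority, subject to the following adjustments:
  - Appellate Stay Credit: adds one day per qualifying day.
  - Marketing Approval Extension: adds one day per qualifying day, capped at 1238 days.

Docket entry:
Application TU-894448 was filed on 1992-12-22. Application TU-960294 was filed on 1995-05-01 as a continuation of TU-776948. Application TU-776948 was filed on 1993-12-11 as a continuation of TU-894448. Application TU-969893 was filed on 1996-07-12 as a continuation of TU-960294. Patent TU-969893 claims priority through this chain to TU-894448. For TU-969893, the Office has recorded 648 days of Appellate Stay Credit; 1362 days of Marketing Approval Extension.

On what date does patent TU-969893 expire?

February 19, 2013

Earliest priority filing: 22 December 1992.
Base term: 22 December 1992 + 15 years → 22 December 2007.
Appellate Stay Credit: +648 days → 30 September 2009.
Marketing Approval Extension: 1362 days claimed exceeds the 1238-day cap, so +1238 days → 19 February 2013.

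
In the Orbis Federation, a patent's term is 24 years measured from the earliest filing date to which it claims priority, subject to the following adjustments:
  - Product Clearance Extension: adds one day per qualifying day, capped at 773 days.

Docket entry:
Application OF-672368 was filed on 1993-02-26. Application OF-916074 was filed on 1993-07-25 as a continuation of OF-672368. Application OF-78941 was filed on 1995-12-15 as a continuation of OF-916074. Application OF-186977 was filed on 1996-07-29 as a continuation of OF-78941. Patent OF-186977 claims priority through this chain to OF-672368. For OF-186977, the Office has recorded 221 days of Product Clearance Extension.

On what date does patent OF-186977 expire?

Earliest priority filing: 26 February 1993.
Base term: 26 February 1993 + 24 years → 26 February 2017.
Product Clearance Extension: 221 days (within the 773-day cap) → +221 days → 5 October 2017.

October 5, 2017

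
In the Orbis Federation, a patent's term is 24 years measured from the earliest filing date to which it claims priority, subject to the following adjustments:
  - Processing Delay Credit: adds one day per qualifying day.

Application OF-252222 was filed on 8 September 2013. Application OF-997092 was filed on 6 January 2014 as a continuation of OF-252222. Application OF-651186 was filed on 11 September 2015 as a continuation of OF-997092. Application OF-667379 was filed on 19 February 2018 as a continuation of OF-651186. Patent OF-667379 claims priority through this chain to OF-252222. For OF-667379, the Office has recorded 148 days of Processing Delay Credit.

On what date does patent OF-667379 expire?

2038-02-03

Earliest priority filing: 8 September 2013.
Base term: 8 September 2013 + 24 years → 8 September 2037.
Processing Delay Credit: +148 days → 3 February 2038.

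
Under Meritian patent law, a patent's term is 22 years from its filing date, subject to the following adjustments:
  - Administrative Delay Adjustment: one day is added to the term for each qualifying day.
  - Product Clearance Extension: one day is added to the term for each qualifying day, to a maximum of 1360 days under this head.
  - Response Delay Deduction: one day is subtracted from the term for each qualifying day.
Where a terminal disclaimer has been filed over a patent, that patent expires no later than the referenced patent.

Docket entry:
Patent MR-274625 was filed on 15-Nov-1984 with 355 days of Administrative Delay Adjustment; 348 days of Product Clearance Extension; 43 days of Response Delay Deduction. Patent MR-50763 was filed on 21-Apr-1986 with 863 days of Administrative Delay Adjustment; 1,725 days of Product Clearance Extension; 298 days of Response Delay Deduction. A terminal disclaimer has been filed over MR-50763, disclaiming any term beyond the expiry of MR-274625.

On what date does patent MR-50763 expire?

September 5, 2008

Natural term of MR-50763:
  Base: filing + 22 years → 21 April 2008.
  Administrative Delay Adjustment: +863 days → 1 September 2010.
  Product Clearance Extension: 1725 days claimed exceeds the 1360-day cap, so +1360 days → 23 May 2014.
  Response Delay Deduction: −298 days → 29 July 2013.
Expiry of referenced patent MR-274625:
  Base: filing + 22 years → 15 November 2006.
  Administrative Delay Adjustment: +355 days → 5 November 2007.
  Product Clearance Extension: 348 days (within the 1360-day cap) → +348 days → 18 October 2008.
  Response Delay Deduction: −43 days → 5 September 2008.
Terminal disclaimer: MR-50763 expires on the earlier of 29 July 2013 and 5 September 2008.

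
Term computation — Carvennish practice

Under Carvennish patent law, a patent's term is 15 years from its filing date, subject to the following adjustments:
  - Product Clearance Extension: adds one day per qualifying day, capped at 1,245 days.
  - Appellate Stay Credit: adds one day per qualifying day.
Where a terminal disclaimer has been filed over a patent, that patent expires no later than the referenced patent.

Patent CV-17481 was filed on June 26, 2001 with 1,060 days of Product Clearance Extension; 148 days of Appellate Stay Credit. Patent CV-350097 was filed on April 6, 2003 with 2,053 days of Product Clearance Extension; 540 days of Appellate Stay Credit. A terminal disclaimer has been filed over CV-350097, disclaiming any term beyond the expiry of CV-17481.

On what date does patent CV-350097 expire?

2019-10-17

Natural term of CV-350097:
  Base: filing + 15 years → 6 April 2018.
  Product Clearance Extension: 2053 days claimed exceeds the 1245-day cap, so +1245 days → 2 September 2021.
  Appellate Stay Credit: +540 days → 24 February 2023.
Expiry of referenced patent CV-17481:
  Base: filing + 15 years → 26 June 2016.
  Product Clearance Extension: 1060 days (within the 1245-day cap) → +1060 days → 22 May 2019.
  Appellate Stay Credit: +148 days → 17 October 2019.
Terminal disclaimer: CV-350097 expires on the earlier of 24 February 2023 and 17 October 2019.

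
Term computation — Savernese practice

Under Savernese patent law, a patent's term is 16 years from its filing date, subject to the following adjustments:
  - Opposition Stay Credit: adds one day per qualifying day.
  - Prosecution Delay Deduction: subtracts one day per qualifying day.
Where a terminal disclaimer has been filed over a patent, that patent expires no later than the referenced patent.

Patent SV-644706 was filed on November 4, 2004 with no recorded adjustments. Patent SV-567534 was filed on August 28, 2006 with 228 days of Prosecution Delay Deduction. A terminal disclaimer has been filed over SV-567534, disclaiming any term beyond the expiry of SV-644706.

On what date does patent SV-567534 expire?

November 4, 2020

Natural term of SV-567534:
  Base: filing + 16 years → 28 August 2022.
  Prosecution Delay Deduction: −228 days → 12 January 2022.
Expiry of referenced patent SV-644706:
  Base: filing + 16 years → 4 November 2020.
Terminal disclaimer: SV-567534 expires on the earlier of 12 January 2022 and 4 November 2020.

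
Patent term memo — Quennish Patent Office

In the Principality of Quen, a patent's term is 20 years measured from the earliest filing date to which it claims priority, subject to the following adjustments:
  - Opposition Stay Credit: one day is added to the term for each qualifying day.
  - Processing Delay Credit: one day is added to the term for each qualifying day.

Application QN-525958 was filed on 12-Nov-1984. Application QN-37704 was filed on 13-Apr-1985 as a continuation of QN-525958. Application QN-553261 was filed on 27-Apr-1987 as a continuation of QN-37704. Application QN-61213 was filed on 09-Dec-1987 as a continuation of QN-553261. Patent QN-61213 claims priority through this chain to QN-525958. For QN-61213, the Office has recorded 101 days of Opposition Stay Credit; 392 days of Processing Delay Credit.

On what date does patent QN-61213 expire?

March 20, 2006

Earliest priority filing: 12 November 1984.
Base term: 12 November 1984 + 20 years → 12 November 2004.
Opposition Stay Credit: +101 days → 21 February 2005.
Processing Delay Credit: +392 days → 20 March 2006.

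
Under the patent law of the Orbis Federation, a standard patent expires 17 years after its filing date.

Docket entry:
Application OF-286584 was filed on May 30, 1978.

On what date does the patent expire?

1995-05-30

Filing date + 17 years → 30 May 1995.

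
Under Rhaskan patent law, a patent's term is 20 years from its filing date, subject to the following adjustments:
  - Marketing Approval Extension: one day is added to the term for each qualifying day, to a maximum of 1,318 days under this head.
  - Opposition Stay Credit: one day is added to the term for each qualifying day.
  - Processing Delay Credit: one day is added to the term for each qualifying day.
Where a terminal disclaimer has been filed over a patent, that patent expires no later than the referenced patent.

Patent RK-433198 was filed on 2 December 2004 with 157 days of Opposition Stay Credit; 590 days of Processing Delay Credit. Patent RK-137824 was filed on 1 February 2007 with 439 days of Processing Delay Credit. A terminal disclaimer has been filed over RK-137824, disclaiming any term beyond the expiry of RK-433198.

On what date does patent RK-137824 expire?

2026-12-19

Natural term of RK-137824:
  Base: filing + 20 years → 1 February 2027.
  Processing Delay Credit: +439 days → 15 April 2028.
Expiry of referenced patent RK-433198:
  Base: filing + 20 years → 2 December 2024.
  Opposition Stay Credit: +157 days → 8 May 2025.
  Processing Delay Credit: +590 days → 19 December 2026.
Terminal disclaimer: RK-137824 expires on the earlier of 15 April 2028 and 19 December 2026.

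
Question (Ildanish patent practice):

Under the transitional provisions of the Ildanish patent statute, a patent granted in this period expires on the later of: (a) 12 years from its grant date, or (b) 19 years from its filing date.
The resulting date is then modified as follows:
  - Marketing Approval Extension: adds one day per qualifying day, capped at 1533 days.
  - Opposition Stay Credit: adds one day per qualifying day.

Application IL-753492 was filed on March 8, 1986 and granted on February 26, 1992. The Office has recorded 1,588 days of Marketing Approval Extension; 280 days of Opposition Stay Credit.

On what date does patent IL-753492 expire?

(a) grant + 12 years → 26 February 2004.
(b) filing + 19 years → 8 March 2005.
Later of the two: 8 March 2005.
Marketing Approval Extension: 1588 days claimed exceeds the 1533-day cap, so +1533 days → 19 May 2009.
Opposition Stay Credit: +280 days → 23 February 2010.

2010-02-23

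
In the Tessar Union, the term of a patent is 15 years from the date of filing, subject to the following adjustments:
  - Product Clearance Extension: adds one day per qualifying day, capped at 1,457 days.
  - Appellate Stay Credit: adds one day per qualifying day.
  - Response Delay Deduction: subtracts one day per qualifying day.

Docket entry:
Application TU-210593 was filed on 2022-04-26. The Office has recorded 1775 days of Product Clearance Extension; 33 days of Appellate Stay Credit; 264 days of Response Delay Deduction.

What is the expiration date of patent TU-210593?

September 3, 2040

Base term: filing date + 15 years → 26 April 2037.
Product Clearance Extension: 1775 days claimed exceeds the 1457-day cap, so +1457 days → 22 April 2041.
Appellate Stay Credit: +33 days → 25 May 2041.
Response Delay Deduction: −264 days → 3 September 2040.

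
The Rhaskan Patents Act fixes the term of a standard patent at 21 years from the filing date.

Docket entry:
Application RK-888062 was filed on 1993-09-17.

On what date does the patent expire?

Filing date + 21 years → 17 September 2014.

2014-09-17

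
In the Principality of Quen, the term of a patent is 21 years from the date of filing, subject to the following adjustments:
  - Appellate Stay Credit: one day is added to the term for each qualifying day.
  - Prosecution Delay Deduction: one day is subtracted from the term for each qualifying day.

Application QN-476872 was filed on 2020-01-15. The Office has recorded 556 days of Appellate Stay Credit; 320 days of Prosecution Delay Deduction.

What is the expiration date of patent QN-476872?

September 8, 2041

Base term: filing date + 21 years → 15 January 2041.
Appellate Stay Credit: +556 days → 25 July 2042.
Prosecution Delay Deduction: −320 days → 8 September 2041.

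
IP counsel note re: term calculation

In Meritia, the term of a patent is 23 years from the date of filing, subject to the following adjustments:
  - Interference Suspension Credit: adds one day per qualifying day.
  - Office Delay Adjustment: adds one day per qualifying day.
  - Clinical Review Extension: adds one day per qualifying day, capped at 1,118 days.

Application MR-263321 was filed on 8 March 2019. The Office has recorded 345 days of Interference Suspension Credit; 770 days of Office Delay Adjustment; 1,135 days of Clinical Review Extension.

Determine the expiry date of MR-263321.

Base term: filing date + 23 years → 8 March 2042.
Interference Suspension Credit: +345 days → 16 February 2043.
Office Delay Adjustment: +770 days → 27 March 2045.
Clinical Review Extension: 1135 days claimed exceeds the 1118-day cap, so +1118 days → 18 April 2048.

April 18, 2048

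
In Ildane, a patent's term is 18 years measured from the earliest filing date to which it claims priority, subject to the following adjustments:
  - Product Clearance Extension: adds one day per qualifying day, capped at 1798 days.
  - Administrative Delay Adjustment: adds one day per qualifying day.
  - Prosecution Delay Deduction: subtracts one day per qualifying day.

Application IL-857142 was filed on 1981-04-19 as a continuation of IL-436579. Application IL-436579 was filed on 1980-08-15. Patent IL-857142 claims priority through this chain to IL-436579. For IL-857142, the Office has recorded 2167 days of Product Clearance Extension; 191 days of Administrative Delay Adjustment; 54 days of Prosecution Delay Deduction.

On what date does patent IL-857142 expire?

2003-12-02

Earliest priority filing: 15 August 1980.
Base term: 15 August 1980 + 18 years → 15 August 1998.
Product Clearance Extension: 2167 days claimed exceeds the 1798-day cap, so +1798 days → 18 July 2003.
Administrative Delay Adjustment: +191 days → 25 January 2004.
Prosecution Delay Deduction: −54 days → 2 December 2003.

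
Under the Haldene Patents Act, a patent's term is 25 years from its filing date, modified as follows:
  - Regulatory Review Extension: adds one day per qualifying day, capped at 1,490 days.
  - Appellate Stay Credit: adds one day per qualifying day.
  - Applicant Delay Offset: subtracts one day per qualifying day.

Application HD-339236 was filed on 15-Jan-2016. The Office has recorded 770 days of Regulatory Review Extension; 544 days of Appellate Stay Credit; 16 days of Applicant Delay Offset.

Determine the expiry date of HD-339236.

August 5, 2044

Base term: filing date + 25 years → 15 January 2041.
Regulatory Review Extension: 770 days (within the 1490-day cap) → +770 days → 24 February 2043.
Appellate Stay Credit: +544 days → 21 August 2044.
Applicant Delay Offset: −16 days → 5 August 2044.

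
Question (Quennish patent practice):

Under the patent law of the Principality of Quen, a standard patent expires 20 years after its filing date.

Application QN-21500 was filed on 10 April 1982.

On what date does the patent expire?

2002-04-10

Filing date + 20 years → 10 April 2002.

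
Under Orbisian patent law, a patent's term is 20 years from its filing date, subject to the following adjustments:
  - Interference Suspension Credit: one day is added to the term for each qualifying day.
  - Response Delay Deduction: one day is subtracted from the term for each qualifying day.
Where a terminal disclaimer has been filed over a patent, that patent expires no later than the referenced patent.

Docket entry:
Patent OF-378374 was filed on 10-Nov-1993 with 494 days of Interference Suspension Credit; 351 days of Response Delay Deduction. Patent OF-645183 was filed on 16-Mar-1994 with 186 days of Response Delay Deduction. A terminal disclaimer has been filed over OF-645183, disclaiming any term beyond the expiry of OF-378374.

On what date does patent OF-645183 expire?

Natural term of OF-645183:
  Base: filing + 20 years → 16 March 2014.
  Response Delay Deduction: −186 days → 11 September 2013.
Expiry of referenced patent OF-378374:
  Base: filing + 20 years → 10 November 2013.
  Interference Suspension Credit: +494 days → 19 March 2015.
  Response Delay Deduction: −351 days → 2 April 2014.
Terminal disclaimer: OF-645183 expires on the earlier of 11 September 2013 and 2 April 2014.

September 11, 2013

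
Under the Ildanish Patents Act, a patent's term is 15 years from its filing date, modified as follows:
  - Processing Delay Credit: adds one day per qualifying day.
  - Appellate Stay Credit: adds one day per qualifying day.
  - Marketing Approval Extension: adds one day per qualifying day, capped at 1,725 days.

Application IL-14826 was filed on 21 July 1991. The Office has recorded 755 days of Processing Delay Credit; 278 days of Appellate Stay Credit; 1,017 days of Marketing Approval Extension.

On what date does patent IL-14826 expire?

Base term: filing date + 15 years → 21 July 2006.
Processing Delay Credit: +755 days → 14 August 2008.
Appellate Stay Credit: +278 days → 19 May 2009.
Marketing Approval Extension: 1017 days (within the 1725-day cap) → +1017 days → 1 March 2012.

March 1, 2012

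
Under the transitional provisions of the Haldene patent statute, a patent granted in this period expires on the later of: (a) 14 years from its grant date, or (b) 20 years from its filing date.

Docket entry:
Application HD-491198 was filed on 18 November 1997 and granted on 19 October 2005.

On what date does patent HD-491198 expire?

October 19, 2019

(a) grant + 14 years → 19 October 2019.
(b) filing + 20 years → 18 November 2017.
Later of the two: 19 October 2019.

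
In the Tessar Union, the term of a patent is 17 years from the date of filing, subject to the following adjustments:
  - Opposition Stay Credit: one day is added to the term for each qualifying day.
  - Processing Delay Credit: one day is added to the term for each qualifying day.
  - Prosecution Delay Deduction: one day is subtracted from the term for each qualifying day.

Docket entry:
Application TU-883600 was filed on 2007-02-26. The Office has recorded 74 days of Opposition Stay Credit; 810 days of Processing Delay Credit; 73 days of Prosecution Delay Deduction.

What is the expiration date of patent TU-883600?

Base term: filing date + 17 years → 26 February 2024.
Opposition Stay Credit: +74 days → 10 May 2024.
Processing Delay Credit: +810 days → 29 July 2026.
Prosecution Delay Deduction: −73 days → 17 May 2026.

2026-05-17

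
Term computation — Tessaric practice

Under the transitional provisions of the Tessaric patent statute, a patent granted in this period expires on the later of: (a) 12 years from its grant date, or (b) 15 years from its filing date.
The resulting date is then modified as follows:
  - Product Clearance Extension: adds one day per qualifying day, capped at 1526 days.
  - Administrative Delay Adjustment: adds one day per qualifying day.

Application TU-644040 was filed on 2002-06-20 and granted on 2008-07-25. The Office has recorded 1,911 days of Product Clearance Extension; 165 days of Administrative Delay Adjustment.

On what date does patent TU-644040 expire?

March 12, 2025

(a) grant + 12 years → 25 July 2020.
(b) filing + 15 years → 20 June 2017.
Later of the two: 25 July 2020.
Product Clearance Extension: 1911 days claimed exceeds the 1526-day cap, so +1526 days → 28 September 2024.
Administrative Delay Adjustment: +165 days → 12 March 2025.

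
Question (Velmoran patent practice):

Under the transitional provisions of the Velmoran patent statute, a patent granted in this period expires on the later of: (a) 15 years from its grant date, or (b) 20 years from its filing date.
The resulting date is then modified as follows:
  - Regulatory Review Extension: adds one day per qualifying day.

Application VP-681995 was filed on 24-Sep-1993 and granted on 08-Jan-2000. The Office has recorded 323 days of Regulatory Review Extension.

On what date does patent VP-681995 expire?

(a) grant + 15 years → 8 January 2015.
(b) filing + 20 years → 24 September 2013.
Later of the two: 8 January 2015.
Regulatory Review Extension: +323 days → 27 November 2015.

2015-11-27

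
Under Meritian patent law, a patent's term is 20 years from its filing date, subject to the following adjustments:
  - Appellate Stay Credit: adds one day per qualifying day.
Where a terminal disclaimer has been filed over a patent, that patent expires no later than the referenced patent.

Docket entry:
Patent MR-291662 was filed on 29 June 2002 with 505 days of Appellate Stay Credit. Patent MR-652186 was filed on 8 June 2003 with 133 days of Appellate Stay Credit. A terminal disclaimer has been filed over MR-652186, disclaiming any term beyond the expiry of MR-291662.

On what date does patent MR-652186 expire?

Natural term of MR-652186:
  Base: filing + 20 years → 8 June 2023.
  Appellate Stay Credit: +133 days → 19 October 2023.
Expiry of referenced patent MR-291662:
  Base: filing + 20 years → 29 June 2022.
  Appellate Stay Credit: +505 days → 16 November 2023.
Terminal disclaimer: MR-652186 expires on the earlier of 19 October 2023 and 16 November 2023.

2023-10-19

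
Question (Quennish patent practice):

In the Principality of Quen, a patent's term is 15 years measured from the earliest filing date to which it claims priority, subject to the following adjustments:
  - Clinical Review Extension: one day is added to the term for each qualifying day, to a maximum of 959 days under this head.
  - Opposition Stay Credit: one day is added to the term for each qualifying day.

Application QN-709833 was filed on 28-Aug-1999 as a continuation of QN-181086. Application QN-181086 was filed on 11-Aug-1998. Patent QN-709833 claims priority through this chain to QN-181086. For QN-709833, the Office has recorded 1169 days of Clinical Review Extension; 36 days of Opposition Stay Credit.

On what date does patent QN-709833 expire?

May 2, 2016

Earliest priority filing: 11 August 1998.
Base term: 11 August 1998 + 15 years → 11 August 2013.
Clinical Review Extension: 1169 days claimed exceeds the 959-day cap, so +959 days → 27 March 2016.
Opposition Stay Credit: +36 days → 2 May 2016.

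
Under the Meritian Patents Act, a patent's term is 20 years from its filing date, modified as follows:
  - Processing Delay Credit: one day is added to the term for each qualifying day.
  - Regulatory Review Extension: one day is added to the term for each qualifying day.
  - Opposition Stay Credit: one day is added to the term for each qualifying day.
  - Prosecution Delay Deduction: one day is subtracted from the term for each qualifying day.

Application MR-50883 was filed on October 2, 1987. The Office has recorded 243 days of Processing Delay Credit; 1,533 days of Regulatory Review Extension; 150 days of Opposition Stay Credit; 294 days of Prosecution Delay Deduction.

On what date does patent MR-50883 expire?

Base term: filing date + 20 years → 2 October 2007.
Processing Delay Credit: +243 days → 1 June 2008.
Regulatory Review Extension: +1533 days → 12 August 2012.
Opposition Stay Credit: +150 days → 9 January 2013.
Prosecution Delay Deduction: −294 days → 21 March 2012.

March 21, 2012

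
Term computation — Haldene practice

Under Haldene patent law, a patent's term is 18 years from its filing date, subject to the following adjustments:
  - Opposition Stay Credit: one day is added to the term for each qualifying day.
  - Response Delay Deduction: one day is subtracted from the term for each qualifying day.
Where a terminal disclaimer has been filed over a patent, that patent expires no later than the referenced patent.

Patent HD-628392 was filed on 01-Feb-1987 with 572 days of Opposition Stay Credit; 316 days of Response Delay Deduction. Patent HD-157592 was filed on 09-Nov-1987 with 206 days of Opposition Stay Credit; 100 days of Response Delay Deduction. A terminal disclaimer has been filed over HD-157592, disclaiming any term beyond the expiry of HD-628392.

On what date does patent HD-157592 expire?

October 15, 2005

Natural term of HD-157592:
  Base: filing + 18 years → 9 November 2005.
  Opposition Stay Credit: +206 days → 3 June 2006.
  Response Delay Deduction: −100 days → 23 February 2006.
Expiry of referenced patent HD-628392:
  Base: filing + 18 years → 1 February 2005.
  Opposition Stay Credit: +572 days → 27 August 2006.
  Response Delay Deduction: −316 days → 15 October 2005.
Terminal disclaimer: HD-157592 expires on the earlier of 23 February 2006 and 15 October 2005.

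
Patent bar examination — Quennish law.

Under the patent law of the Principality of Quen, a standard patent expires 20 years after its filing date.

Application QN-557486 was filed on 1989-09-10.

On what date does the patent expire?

September 10, 2009

Filing date + 20 years → 10 September 2009.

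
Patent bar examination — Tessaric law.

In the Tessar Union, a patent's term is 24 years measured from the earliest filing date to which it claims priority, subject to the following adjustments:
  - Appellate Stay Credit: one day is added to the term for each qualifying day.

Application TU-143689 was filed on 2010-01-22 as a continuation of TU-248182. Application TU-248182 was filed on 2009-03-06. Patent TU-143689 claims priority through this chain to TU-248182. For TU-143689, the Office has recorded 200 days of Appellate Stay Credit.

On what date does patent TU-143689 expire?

2033-09-22

Earliest priority filing: 6 March 2009.
Base term: 6 March 2009 + 24 years → 6 March 2033.
Appellate Stay Credit: +200 days → 22 September 2033.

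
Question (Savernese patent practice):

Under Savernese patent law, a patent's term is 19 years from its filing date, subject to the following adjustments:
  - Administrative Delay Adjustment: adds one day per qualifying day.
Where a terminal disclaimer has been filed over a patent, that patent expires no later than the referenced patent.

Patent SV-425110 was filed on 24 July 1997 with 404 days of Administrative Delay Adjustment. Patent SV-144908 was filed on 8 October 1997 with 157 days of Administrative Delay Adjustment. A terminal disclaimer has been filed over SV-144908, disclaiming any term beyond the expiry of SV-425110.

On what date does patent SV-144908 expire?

Natural term of SV-144908:
  Base: filing + 19 years → 8 October 2016.
  Administrative Delay Adjustment: +157 days → 14 March 2017.
Expiry of referenced patent SV-425110:
  Base: filing + 19 years → 24 July 2016.
  Administrative Delay Adjustment: +404 days → 1 September 2017.
Terminal disclaimer: SV-144908 expires on the earlier of 14 March 2017 and 1 September 2017.

March 14, 2017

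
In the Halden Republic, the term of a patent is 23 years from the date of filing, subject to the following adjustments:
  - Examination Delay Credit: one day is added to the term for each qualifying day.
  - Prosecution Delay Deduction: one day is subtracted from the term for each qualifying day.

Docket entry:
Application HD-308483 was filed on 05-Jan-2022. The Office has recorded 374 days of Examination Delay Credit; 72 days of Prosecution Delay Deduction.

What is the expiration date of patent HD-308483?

2045-11-03

Base term: filing date + 23 years → 5 January 2045.
Examination Delay Credit: +374 days → 14 January 2046.
Prosecution Delay Deduction: −72 days → 3 November 2045.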